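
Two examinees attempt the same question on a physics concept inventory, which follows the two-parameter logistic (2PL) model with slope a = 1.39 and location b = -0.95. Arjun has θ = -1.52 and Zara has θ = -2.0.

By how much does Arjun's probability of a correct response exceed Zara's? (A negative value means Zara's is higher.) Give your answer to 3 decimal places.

0.123

P(θ) = 1 / (1 + exp(−a(θ − b)))
P(Arjun) = 0.3117  [exponent -0.7923]
P(Zara) = 0.1885  [exponent -1.4595]
Difference = 0.3117 − 0.1885 = 0.1231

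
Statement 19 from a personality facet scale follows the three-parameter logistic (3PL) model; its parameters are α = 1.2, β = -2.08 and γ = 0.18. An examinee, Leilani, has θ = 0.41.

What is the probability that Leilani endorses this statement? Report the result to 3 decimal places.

0.961

P(θ) = γ + (1 − γ) · 1 / (1 + exp(−α(θ − β)))
Exponent: 1.2 × (0.41 − (-2.08)) = 2.9880
1/(1 + e^{-2.9880}) = 0.9520
P = 0.18 + 0.82 × 0.9520 = 0.9607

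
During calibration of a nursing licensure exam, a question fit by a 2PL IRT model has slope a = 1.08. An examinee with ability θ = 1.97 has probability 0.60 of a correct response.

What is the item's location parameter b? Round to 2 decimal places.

P(θ) = 1 / (1 + exp(−a(θ − b)))
logit(0.60) = ln(0.60/0.40) = 0.4055
b = θ − logit/(a) = 1.97 − 0.4055/1.0800 = 1.5946

1.59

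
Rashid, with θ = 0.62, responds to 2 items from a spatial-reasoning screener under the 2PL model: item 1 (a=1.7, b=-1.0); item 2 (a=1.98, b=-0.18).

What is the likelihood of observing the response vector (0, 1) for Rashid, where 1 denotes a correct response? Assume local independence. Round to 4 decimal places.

P(θ) = 1 / (1 + exp(−a(θ − b)))
P_1 = 1/(1+e^{-2.7540}) = 0.9401
P_2 = 1/(1+e^{-1.5840}) = 0.8298
L = (1−P_1) × P_2 = 0.0599 × 0.8298 = 0.04967

0.0497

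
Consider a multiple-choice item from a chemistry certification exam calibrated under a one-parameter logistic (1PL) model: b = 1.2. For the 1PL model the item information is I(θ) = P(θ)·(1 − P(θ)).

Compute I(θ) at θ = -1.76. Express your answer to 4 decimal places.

0.0468

P = 1/(1+e^{2.9600}) = 0.0493
P(1−P) = 0.0493 × 0.9507 = 0.0468
I = P(1−P) = 0.04684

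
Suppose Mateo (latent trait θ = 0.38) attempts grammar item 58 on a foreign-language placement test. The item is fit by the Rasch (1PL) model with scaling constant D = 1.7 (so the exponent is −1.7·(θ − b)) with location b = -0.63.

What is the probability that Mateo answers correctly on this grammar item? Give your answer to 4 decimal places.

P(θ) = 1 / (1 + exp(−D·(θ − b)))
Exponent: 1.7 × (0.38 − (-0.63)) = 1.7170
1/(1 + e^{-1.7170}) = 0.8477
P = 0.8477

0.8477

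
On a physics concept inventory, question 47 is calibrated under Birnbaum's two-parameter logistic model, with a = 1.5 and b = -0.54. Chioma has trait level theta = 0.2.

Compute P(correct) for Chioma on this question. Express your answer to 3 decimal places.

P(theta) = 1 / (1 + exp(−a(theta − b)))
Exponent: 1.5 × (0.2 − (-0.54)) = 1.1100
1/(1 + e^{-1.1100}) = 0.7521

0.752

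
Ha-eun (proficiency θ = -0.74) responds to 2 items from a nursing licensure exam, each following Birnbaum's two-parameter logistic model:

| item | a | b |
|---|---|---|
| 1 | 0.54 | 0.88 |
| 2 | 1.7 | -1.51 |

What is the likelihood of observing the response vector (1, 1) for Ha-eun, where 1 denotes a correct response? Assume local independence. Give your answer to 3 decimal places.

0.232

P(θ) = 1 / (1 + exp(−a(θ − b)))
P_1 = 1/(1+e^{0.8748}) = 0.2943
P_2 = 1/(1+e^{-1.3090}) = 0.7873
L = P_1 × P_2 = 0.2943 × 0.7873 = 0.23168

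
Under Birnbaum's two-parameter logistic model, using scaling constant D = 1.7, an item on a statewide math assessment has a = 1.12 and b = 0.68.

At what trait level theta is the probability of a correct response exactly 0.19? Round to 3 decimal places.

P(theta) = 1 / (1 + exp(−D·a(theta − b)))
logit = ln(0.1900/0.8100) = -1.4500
theta = b + logit/(1.7·a) = 0.68 + (-1.4500)/1.9040 = -0.0816

-0.082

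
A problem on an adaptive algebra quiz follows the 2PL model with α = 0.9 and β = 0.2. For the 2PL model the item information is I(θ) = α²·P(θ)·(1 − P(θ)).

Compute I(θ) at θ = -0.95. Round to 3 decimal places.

P = 1/(1+e^{1.0350}) = 0.2621
P(1−P) = 0.2621 × 0.7379 = 0.1934
I = α² × P(1−P) = 0.9² × 0.1934 = 0.15666

0.157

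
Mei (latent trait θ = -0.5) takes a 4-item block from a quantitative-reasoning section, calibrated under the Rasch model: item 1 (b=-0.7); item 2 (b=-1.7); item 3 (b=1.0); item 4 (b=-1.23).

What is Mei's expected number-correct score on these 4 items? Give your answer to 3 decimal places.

P(θ) = 1 / (1 + exp(−(θ − b)))
P_1 = 1/(1+e^{-0.2000}) = 0.5498
P_2 = 1/(1+e^{-1.2000}) = 0.7685
P_3 = 1/(1+e^{1.5000}) = 0.1824
P_4 = 1/(1+e^{-0.7300}) = 0.6748
E[score] = 0.5498 + 0.7685 + 0.1824 + 0.6748 = 2.1756

2.176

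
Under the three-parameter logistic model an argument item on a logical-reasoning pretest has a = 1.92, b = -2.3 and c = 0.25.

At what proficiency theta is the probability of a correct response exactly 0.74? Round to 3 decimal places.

-1.970

P(theta) = c + (1 − c) · 1 / (1 + exp(−a(theta − b)))
Remove guessing floor: (0.74 − 0.25)/(1 − 0.25) = 0.6533
logit = ln(0.6533/0.3467) = 0.6337
theta = b + logit/(a) = -2.3 + 0.6337/1.9200 = -1.9699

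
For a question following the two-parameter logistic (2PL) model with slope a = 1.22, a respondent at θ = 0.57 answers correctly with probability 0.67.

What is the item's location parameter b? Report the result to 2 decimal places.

P(θ) = 1 / (1 + exp(−a(θ − b)))
logit(0.67) = ln(0.67/0.33) = 0.7082
b = θ − logit/(a) = 0.57 − 0.7082/1.2200 = -0.0105

-0.01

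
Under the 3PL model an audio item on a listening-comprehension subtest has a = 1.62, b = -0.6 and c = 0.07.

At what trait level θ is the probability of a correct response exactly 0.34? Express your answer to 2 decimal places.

-1.15

P(θ) = c + (1 − c) · 1 / (1 + exp(−a(θ − b)))
Remove guessing floor: (0.34 − 0.07)/(1 − 0.07) = 0.2903
logit = ln(0.2903/0.7097) = -0.8938
θ = b + logit/(a) = -0.6 + (-0.8938)/1.6200 = -1.1517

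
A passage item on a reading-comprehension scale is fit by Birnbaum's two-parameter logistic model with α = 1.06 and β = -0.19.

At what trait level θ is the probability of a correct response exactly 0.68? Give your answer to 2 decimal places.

0.52

P(θ) = 1 / (1 + exp(−α(θ − β)))
logit = ln(0.6800/0.3200) = 0.7538
θ = β + logit/(α) = -0.19 + 0.7538/1.0600 = 0.5211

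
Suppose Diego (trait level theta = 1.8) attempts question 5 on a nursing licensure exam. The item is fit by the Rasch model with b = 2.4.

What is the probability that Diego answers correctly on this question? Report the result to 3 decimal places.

P(theta) = 1 / (1 + exp(−(theta − b)))
Exponent: (1.8 − 2.4) = -0.6000
1/(1 + e^{0.6000}) = 0.3543
P = 0.3543

0.354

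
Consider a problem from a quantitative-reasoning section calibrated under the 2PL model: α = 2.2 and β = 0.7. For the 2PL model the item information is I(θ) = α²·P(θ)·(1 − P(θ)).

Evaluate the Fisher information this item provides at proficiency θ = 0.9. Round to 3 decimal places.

1.153

P = 1/(1+e^{-0.4400}) = 0.6083
P(1−P) = 0.6083 × 0.3917 = 0.2383
I = α² × P(1−P) = 2.2² × 0.2383 = 1.15328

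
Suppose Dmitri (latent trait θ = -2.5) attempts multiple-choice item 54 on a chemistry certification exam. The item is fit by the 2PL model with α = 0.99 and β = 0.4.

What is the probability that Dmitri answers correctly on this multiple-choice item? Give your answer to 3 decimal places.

P(θ) = 1 / (1 + exp(−α(θ − β)))
Exponent: 0.99 × (-2.5 − 0.4) = -2.8710
1/(1 + e^{2.8710}) = 0.0536

0.054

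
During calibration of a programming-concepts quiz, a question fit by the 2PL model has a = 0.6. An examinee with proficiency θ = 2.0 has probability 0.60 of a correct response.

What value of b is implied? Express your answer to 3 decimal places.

1.324

P(θ) = 1 / (1 + exp(−a(θ − b)))
logit(0.60) = ln(0.60/0.40) = 0.4055
b = θ − logit/(a) = 2.0 − 0.4055/0.6000 = 1.3242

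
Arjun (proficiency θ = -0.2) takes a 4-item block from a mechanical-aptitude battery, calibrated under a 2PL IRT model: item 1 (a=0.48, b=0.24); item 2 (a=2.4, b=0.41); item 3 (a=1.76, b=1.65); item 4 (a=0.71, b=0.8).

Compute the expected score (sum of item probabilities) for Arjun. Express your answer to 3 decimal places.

P(θ) = 1 / (1 + exp(−a(θ − b)))
P_1 = 1/(1+e^{0.2112}) = 0.4474
P_2 = 1/(1+e^{1.4640}) = 0.1879
P_3 = 1/(1+e^{3.2560}) = 0.0371
P_4 = 1/(1+e^{0.7100}) = 0.3296
E[score] = 0.4474 + 0.1879 + 0.0371 + 0.3296 = 1.0020

1.002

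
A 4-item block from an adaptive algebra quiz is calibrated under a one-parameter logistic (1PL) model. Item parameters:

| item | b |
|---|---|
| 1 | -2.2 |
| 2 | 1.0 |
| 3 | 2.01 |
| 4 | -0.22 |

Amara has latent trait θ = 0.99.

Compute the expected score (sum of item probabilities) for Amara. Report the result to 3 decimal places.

2.493

P(θ) = 1 / (1 + exp(−(θ − b)))
P_1 = 1/(1+e^{-3.1900}) = 0.9605
P_2 = 1/(1+e^{0.0100}) = 0.4975
P_3 = 1/(1+e^{1.0200}) = 0.2650
P_4 = 1/(1+e^{-1.2100}) = 0.7703
E[score] = 0.9605 + 0.4975 + 0.2650 + 0.7703 = 2.4933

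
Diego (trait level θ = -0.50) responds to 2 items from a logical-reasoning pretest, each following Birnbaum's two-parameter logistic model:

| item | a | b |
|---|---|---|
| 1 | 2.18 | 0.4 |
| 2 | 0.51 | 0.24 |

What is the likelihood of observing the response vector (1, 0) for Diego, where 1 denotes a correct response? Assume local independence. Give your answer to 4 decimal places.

0.0731

P(θ) = 1 / (1 + exp(−a(θ − b)))
P_1 = 1/(1+e^{1.9620}) = 0.1233
P_2 = 1/(1+e^{0.3774}) = 0.4068
L = P_1 × (1−P_2) = 0.1233 × 0.5932 = 0.07312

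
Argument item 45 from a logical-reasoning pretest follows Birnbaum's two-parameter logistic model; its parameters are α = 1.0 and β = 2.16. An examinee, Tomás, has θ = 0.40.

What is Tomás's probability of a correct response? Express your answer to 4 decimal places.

0.1468

P(θ) = 1 / (1 + exp(−α(θ − β)))
Exponent: 1.0 × (0.40 − 2.16) = -1.7600
1/(1 + e^{1.7600}) = 0.1468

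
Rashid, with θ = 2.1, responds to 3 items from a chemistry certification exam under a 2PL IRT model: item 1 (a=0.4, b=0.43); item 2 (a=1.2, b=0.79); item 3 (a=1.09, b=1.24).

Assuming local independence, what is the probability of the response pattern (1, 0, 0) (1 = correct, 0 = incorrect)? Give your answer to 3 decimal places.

P(θ) = 1 / (1 + exp(−a(θ − b)))
P_1 = 1/(1+e^{-0.6680}) = 0.6611
P_2 = 1/(1+e^{-1.5720}) = 0.8281
P_3 = 1/(1+e^{-0.9374}) = 0.7186
L = P_1 × (1−P_2) × (1−P_3) = 0.6611 × 0.1719 × 0.2814 = 0.03199

0.032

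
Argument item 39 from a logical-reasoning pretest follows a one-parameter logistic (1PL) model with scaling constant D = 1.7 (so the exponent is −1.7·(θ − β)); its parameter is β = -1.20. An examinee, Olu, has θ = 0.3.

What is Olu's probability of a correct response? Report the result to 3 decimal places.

0.928

P(θ) = 1 / (1 + exp(−D·(θ − β)))
Exponent: 1.7 × (0.3 − (-1.20)) = 2.5500
1/(1 + e^{-2.5500}) = 0.9276
P = 0.9276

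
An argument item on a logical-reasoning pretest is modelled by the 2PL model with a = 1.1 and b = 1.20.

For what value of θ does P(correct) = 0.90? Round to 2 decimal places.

P(θ) = 1 / (1 + exp(−a(θ − b)))
logit = ln(0.9000/0.1000) = 2.1972
θ = b + logit/(a) = 1.20 + 2.1972/1.1000 = 3.1975

3.20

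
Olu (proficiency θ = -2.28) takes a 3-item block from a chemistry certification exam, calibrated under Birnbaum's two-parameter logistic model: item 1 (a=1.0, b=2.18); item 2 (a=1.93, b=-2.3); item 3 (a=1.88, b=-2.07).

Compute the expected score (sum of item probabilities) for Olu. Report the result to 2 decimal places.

0.92

P(θ) = 1 / (1 + exp(−a(θ − b)))
P_1 = 1/(1+e^{4.4600}) = 0.0114
P_2 = 1/(1+e^{-0.0386}) = 0.5096
P_3 = 1/(1+e^{0.3948}) = 0.4026
E[score] = 0.0114 + 0.5096 + 0.4026 = 0.9236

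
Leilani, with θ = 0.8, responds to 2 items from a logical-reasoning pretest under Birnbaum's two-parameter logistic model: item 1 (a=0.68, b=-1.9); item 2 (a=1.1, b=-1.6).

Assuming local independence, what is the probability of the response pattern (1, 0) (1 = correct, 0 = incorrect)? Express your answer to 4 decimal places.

0.0574

P(θ) = 1 / (1 + exp(−a(θ − b)))
P_1 = 1/(1+e^{-1.8360}) = 0.8625
P_2 = 1/(1+e^{-2.6400}) = 0.9334
L = P_1 × (1−P_2) = 0.8625 × 0.0666 = 0.05745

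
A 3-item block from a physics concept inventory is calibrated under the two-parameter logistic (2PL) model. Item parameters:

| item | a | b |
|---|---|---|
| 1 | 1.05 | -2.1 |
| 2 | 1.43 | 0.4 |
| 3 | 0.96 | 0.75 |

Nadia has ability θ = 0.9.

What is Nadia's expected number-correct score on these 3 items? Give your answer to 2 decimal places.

2.17

P(θ) = 1 / (1 + exp(−a(θ − b)))
P_1 = 1/(1+e^{-3.1500}) = 0.9589
P_2 = 1/(1+e^{-0.7150}) = 0.6715
P_3 = 1/(1+e^{-0.1440}) = 0.5359
E[score] = 0.9589 + 0.6715 + 0.5359 = 2.1664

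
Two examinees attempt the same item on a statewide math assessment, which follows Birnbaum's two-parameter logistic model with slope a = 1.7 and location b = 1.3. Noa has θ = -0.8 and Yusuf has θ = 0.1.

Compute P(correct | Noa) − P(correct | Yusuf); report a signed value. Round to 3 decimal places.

-0.088

P(θ) = 1 / (1 + exp(−a(θ − b)))
P(Noa) = 0.0274  [exponent -3.5700]
P(Yusuf) = 0.1151  [exponent -2.0400]
Difference = 0.0274 − 0.1151 = -0.0877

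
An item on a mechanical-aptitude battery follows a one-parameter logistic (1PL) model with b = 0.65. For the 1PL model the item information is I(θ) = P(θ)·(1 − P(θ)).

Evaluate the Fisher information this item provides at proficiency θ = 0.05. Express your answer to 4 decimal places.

0.2288

P = 1/(1+e^{0.6000}) = 0.3543
P(1−P) = 0.3543 × 0.6457 = 0.2288
I = P(1−P) = 0.22878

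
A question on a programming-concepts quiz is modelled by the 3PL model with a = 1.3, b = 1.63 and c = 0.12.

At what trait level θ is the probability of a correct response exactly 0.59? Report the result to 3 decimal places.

1.735

P(θ) = c + (1 − c) · 1 / (1 + exp(−a(θ − b)))
Remove guessing floor: (0.59 − 0.12)/(1 − 0.12) = 0.5341
logit = ln(0.5341/0.4659) = 0.1366
θ = b + logit/(a) = 1.63 + 0.1366/1.3000 = 1.7351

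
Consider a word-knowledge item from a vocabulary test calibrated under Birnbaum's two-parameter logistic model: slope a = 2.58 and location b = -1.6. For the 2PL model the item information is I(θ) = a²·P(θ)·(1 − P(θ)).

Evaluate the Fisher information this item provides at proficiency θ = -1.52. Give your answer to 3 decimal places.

P = 1/(1+e^{-0.2064}) = 0.5514
P(1−P) = 0.5514 × 0.4486 = 0.2474
I = a² × P(1−P) = 2.58² × 0.2474 = 1.64650

1.647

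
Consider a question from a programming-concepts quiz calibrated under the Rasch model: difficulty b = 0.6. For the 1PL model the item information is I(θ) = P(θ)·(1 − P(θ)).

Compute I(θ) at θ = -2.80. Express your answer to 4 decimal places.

P = 1/(1+e^{3.4000}) = 0.0323
P(1−P) = 0.0323 × 0.9677 = 0.0313
I = P(1−P) = 0.03125

0.0313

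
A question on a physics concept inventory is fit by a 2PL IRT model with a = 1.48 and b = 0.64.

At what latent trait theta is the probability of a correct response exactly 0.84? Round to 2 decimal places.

1.76

P(theta) = 1 / (1 + exp(−a(theta − b)))
logit = ln(0.8400/0.1600) = 1.6582
theta = b + logit/(a) = 0.64 + 1.6582/1.4800 = 1.7604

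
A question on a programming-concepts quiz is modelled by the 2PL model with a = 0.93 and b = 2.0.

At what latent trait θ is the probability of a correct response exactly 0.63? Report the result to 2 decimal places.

2.57

P(θ) = 1 / (1 + exp(−a(θ − b)))
logit = ln(0.6300/0.3700) = 0.5322
θ = b + logit/(a) = 2.0 + 0.5322/0.9300 = 2.5723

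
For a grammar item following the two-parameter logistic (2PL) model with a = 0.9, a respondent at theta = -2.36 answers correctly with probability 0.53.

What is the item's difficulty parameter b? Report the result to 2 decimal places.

P(theta) = 1 / (1 + exp(−a(theta − b)))
logit(0.53) = ln(0.53/0.47) = 0.1201
b = theta − logit/(a) = -2.36 − 0.1201/0.9000 = -2.4935

-2.49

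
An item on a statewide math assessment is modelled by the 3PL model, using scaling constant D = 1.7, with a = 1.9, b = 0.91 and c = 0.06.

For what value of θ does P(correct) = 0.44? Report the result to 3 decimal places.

P(θ) = c + (1 − c) · 1 / (1 + exp(−D·a(θ − b)))
Remove guessing floor: (0.44 − 0.06)/(1 − 0.06) = 0.4043
logit = ln(0.4043/0.5957) = -0.3878
θ = b + logit/(1.7·a) = 0.91 + (-0.3878)/3.2300 = 0.7899

0.790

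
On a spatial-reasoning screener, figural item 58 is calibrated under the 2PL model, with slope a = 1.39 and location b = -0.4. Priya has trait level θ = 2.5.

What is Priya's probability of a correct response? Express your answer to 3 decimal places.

0.983

P(θ) = 1 / (1 + exp(−a(θ − b)))
Exponent: 1.39 × (2.5 − (-0.4)) = 4.0310
1/(1 + e^{-4.0310}) = 0.9826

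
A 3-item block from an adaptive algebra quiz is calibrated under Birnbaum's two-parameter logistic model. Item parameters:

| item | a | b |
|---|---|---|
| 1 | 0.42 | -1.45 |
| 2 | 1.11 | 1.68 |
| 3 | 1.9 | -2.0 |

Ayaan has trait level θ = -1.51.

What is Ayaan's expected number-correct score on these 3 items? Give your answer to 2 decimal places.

P(θ) = 1 / (1 + exp(−a(θ − b)))
P_1 = 1/(1+e^{0.0252}) = 0.4937
P_2 = 1/(1+e^{3.5409}) = 0.0282
P_3 = 1/(1+e^{-0.9310}) = 0.7173
E[score] = 0.4937 + 0.0282 + 0.7173 = 1.2391

1.24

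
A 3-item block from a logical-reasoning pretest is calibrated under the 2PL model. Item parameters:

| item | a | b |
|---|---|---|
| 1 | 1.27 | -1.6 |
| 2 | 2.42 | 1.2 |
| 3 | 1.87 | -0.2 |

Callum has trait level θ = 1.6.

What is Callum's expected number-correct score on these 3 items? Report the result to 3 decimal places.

2.674

P(θ) = 1 / (1 + exp(−a(θ − b)))
P_1 = 1/(1+e^{-4.0640}) = 0.9831
P_2 = 1/(1+e^{-0.9680}) = 0.7247
P_3 = 1/(1+e^{-3.3660}) = 0.9666
E[score] = 0.9831 + 0.7247 + 0.9666 = 2.6745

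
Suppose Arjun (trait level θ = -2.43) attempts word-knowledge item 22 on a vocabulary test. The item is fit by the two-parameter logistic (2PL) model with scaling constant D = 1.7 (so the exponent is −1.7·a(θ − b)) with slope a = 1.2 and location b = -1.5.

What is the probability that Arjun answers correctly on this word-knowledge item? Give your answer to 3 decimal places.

P(θ) = 1 / (1 + exp(−D·a(θ − b)))
Exponent: 1.7 × 1.2 × (-2.43 − (-1.5)) = -1.8972
1/(1 + e^{1.8972}) = 0.1304
P = 0.1304

0.130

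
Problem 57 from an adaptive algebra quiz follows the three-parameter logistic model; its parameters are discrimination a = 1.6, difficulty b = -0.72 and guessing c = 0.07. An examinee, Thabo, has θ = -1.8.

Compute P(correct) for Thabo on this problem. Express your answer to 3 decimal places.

P(θ) = c + (1 − c) · 1 / (1 + exp(−a(θ − b)))
Exponent: 1.6 × (-1.8 − (-0.72)) = -1.7280
1/(1 + e^{1.7280}) = 0.1508
P = 0.07 + 0.93 × 0.1508 = 0.2103

0.210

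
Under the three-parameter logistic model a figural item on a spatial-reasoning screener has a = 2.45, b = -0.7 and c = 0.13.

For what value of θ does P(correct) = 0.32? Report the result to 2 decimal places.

-1.22

P(θ) = c + (1 − c) · 1 / (1 + exp(−a(θ − b)))
Remove guessing floor: (0.32 − 0.13)/(1 − 0.13) = 0.2184
logit = ln(0.2184/0.7816) = -1.2751
θ = b + logit/(a) = -0.7 + (-1.2751)/2.4500 = -1.2204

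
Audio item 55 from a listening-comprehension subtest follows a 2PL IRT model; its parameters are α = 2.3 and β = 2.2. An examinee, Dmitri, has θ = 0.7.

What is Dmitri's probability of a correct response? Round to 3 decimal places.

0.031

P(θ) = 1 / (1 + exp(−α(θ − β)))
Exponent: 2.3 × (0.7 − 2.2) = -3.4500
1/(1 + e^{3.4500}) = 0.0308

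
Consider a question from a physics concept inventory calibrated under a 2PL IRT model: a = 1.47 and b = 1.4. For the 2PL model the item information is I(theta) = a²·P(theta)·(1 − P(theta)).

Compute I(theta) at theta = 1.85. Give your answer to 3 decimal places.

0.485

P = 1/(1+e^{-0.6615}) = 0.6596
P(1−P) = 0.6596 × 0.3404 = 0.2245
I = a² × P(1−P) = 1.47² × 0.2245 = 0.48518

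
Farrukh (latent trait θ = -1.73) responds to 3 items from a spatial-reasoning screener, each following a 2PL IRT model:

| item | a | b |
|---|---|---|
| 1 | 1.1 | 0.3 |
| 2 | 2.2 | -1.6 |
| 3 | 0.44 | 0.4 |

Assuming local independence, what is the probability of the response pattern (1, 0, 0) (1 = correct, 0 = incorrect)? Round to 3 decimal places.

P(θ) = 1 / (1 + exp(−a(θ − b)))
P_1 = 1/(1+e^{2.2330}) = 0.0968
P_2 = 1/(1+e^{0.2860}) = 0.4290
P_3 = 1/(1+e^{0.9372}) = 0.2815
L = P_1 × (1−P_2) × (1−P_3) = 0.0968 × 0.5710 × 0.7185 = 0.03973

0.040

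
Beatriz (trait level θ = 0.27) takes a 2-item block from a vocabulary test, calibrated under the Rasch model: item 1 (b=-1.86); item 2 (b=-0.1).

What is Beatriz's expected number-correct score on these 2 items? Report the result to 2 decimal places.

1.49

P(θ) = 1 / (1 + exp(−(θ − b)))
P_1 = 1/(1+e^{-2.1300}) = 0.8938
P_2 = 1/(1+e^{-0.3700}) = 0.5915
E[score] = 0.8938 + 0.5915 = 1.4852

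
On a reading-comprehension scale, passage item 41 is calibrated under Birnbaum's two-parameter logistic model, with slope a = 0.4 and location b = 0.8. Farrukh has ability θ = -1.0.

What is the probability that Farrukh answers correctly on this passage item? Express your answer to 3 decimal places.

P(θ) = 1 / (1 + exp(−a(θ − b)))
Exponent: 0.4 × (-1.0 − 0.8) = -0.7200
1/(1 + e^{0.7200}) = 0.3274

0.327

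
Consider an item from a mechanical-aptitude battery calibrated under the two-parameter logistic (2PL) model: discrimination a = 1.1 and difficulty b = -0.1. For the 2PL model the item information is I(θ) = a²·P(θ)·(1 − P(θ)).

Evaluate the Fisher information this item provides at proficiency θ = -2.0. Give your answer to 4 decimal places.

P = 1/(1+e^{2.0900}) = 0.1101
P(1−P) = 0.1101 × 0.8899 = 0.0980
I = a² × P(1−P) = 1.1² × 0.0980 = 0.11853

0.1185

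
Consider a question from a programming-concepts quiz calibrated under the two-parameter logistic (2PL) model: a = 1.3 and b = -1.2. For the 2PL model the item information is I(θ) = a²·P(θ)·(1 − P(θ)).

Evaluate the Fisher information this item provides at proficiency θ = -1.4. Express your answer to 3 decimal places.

P = 1/(1+e^{0.2600}) = 0.4354
P(1−P) = 0.4354 × 0.5646 = 0.2458
I = a² × P(1−P) = 1.3² × 0.2458 = 0.41544

0.415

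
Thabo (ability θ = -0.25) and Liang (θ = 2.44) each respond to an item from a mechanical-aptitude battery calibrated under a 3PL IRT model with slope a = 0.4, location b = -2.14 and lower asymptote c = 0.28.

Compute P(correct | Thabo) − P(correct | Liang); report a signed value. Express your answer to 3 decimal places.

P(θ) = c + (1 − c) · 1 / (1 + exp(−a(θ − b)))
P(Thabo) = 0.7699  [exponent 0.7560]
P(Liang) = 0.9006  [exponent 1.8320]
Difference = 0.7699 − 0.9006 = -0.1307

-0.131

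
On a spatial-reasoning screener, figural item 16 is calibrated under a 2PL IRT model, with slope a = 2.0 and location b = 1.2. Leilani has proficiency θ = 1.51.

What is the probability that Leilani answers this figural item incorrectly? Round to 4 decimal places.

0.3498

P(θ) = 1 / (1 + exp(−a(θ − b)))
Exponent: 2.0 × (1.51 − 1.2) = 0.6200
1/(1 + e^{-0.6200}) = 0.6502
P(incorrect) = 1 − 0.6502 = 0.3498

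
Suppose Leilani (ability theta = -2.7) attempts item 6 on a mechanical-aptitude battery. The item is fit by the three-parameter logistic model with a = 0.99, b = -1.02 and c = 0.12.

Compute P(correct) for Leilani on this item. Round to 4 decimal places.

0.2602

P(theta) = c + (1 − c) · 1 / (1 + exp(−a(theta − b)))
Exponent: 0.99 × (-2.7 − (-1.02)) = -1.6632
1/(1 + e^{1.6632}) = 0.1593
P = 0.12 + 0.88 × 0.1593 = 0.2602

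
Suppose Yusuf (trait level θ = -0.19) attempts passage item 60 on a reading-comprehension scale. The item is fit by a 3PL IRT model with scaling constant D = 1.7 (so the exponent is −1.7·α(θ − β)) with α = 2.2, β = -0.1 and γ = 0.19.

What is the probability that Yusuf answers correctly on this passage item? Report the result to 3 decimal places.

P(θ) = γ + (1 − γ) · 1 / (1 + exp(−D·α(θ − β)))
Exponent: 1.7 × 2.2 × (-0.19 − (-0.1)) = -0.3366
1/(1 + e^{0.3366}) = 0.4166
P = 0.19 + 0.81 × 0.4166 = 0.5275

0.527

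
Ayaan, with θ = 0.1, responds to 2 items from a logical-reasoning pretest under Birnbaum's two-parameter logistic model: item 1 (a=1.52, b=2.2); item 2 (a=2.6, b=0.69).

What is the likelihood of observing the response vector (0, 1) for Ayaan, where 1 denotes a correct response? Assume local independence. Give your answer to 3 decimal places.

P(θ) = 1 / (1 + exp(−a(θ − b)))
P_1 = 1/(1+e^{3.1920}) = 0.0395
P_2 = 1/(1+e^{1.5340}) = 0.1774
L = (1−P_1) × P_2 = 0.9605 × 0.1774 = 0.17041

0.170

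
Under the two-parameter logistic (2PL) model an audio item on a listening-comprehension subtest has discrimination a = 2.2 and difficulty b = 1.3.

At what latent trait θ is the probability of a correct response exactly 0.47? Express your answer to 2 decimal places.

P(θ) = 1 / (1 + exp(−a(θ − b)))
logit = ln(0.4700/0.5300) = -0.1201
θ = b + logit/(a) = 1.3 + (-0.1201)/2.2000 = 1.2454

1.25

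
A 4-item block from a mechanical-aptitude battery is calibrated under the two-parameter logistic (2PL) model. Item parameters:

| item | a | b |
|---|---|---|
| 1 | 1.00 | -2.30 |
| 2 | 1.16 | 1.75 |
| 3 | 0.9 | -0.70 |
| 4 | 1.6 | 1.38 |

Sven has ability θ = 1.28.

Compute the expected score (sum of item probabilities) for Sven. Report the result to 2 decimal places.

2.66

P(θ) = 1 / (1 + exp(−a(θ − b)))
P_1 = 1/(1+e^{-3.5800}) = 0.9729
P_2 = 1/(1+e^{0.5452}) = 0.3670
P_3 = 1/(1+e^{-1.7820}) = 0.8559
P_4 = 1/(1+e^{0.1600}) = 0.4601
E[score] = 0.9729 + 0.3670 + 0.8559 + 0.4601 = 2.6559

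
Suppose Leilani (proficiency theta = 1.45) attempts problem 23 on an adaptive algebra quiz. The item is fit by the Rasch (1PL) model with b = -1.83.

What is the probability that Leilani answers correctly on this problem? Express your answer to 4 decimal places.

P(theta) = 1 / (1 + exp(−(theta − b)))
Exponent: (1.45 − (-1.83)) = 3.2800
1/(1 + e^{-3.2800}) = 0.9637
P = 0.9637

0.9637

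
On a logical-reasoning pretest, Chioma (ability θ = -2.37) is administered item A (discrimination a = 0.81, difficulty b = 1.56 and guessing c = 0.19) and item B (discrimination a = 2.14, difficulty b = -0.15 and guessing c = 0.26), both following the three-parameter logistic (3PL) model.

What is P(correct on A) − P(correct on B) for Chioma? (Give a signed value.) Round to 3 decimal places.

P(θ) = c + (1 − c) · 1 / (1 + exp(−a(θ − b)))
P_A = 0.2222
P_B = 0.2663
P_A − P_B = -0.0441

-0.044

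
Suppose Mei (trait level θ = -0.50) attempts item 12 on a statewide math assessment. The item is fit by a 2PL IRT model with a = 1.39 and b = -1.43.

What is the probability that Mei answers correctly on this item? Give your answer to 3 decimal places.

0.785

P(θ) = 1 / (1 + exp(−a(θ − b)))
Exponent: 1.39 × (-0.50 − (-1.43)) = 1.2927
1/(1 + e^{-1.2927}) = 0.7846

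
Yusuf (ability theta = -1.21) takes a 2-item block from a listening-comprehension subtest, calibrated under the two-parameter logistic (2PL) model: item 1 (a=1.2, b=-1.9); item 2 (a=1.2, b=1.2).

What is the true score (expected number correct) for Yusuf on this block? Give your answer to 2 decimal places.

0.75

P(theta) = 1 / (1 + exp(−a(theta − b)))
P_1 = 1/(1+e^{-0.8280}) = 0.6959
P_2 = 1/(1+e^{2.8920}) = 0.0526
E[score] = 0.6959 + 0.0526 = 0.7485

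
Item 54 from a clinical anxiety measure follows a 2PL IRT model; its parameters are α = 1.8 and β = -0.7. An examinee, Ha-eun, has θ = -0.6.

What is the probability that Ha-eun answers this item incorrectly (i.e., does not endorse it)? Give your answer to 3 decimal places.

0.455

P(θ) = 1 / (1 + exp(−α(θ − β)))
Exponent: 1.8 × (-0.6 − (-0.7)) = 0.1800
1/(1 + e^{-0.1800}) = 0.5449
P(incorrect) = 1 − 0.5449 = 0.4551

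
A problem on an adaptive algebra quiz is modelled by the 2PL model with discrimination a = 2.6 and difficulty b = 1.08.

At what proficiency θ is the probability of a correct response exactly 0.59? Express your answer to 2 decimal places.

1.22

P(θ) = 1 / (1 + exp(−a(θ − b)))
logit = ln(0.5900/0.4100) = 0.3640
θ = b + logit/(a) = 1.08 + 0.3640/2.6000 = 1.2200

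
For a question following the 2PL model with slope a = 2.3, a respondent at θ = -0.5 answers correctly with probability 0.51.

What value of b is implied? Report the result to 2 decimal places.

P(θ) = 1 / (1 + exp(−a(θ − b)))
logit(0.51) = ln(0.51/0.49) = 0.0400
b = θ − logit/(a) = -0.5 − 0.0400/2.3000 = -0.5174

-0.52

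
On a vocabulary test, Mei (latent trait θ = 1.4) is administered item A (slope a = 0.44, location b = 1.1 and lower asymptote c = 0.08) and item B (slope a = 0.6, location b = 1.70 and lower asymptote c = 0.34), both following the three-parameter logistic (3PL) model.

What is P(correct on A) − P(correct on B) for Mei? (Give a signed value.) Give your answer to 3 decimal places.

P(θ) = c + (1 − c) · 1 / (1 + exp(−a(θ − b)))
P_A = 0.5703
P_B = 0.6404
P_A − P_B = -0.0701

-0.070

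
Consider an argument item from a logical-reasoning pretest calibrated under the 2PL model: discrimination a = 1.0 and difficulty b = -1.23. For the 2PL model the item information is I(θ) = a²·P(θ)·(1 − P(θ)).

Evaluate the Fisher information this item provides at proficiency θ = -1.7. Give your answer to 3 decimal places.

P = 1/(1+e^{0.4700}) = 0.3846
P(1−P) = 0.3846 × 0.6154 = 0.2367
I = a² × P(1−P) = 1.0² × 0.2367 = 0.23669

0.237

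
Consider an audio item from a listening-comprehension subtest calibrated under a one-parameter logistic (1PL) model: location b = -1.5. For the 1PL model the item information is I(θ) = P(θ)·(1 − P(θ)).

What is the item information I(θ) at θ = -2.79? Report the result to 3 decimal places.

P = 1/(1+e^{1.2900}) = 0.2159
P(1−P) = 0.2159 × 0.7841 = 0.1693
I = P(1−P) = 0.16926

0.169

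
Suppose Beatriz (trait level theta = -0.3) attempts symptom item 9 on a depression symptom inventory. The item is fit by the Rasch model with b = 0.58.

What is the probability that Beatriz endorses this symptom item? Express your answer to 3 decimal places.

P(theta) = 1 / (1 + exp(−(theta − b)))
Exponent: (-0.3 − 0.58) = -0.8800
1/(1 + e^{0.8800}) = 0.2932
P = 0.2932

0.293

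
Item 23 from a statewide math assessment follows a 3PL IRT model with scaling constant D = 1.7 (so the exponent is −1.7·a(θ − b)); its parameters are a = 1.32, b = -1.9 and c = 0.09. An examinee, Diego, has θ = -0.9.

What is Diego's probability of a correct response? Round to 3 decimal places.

P(θ) = c + (1 − c) · 1 / (1 + exp(−D·a(θ − b)))
Exponent: 1.7 × 1.32 × (-0.9 − (-1.9)) = 2.2440
1/(1 + e^{-2.2440}) = 0.9041
P = 0.09 + 0.91 × 0.9041 = 0.9128

0.913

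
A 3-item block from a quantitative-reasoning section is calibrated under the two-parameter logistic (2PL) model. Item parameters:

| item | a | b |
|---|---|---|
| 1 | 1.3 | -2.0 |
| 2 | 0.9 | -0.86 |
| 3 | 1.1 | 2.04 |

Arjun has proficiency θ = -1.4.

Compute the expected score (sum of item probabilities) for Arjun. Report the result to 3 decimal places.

P(θ) = 1 / (1 + exp(−a(θ − b)))
P_1 = 1/(1+e^{-0.7800}) = 0.6857
P_2 = 1/(1+e^{0.4860}) = 0.3808
P_3 = 1/(1+e^{3.7840}) = 0.0222
E[score] = 0.6857 + 0.3808 + 0.0222 = 1.0887

1.089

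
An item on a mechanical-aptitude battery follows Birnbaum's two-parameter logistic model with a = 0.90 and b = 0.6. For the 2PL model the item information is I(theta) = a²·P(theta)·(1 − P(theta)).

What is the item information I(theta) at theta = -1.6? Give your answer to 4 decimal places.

0.0863

P = 1/(1+e^{1.9800}) = 0.1213
P(1−P) = 0.1213 × 0.8787 = 0.1066
I = a² × P(1−P) = 0.90² × 0.1066 = 0.08635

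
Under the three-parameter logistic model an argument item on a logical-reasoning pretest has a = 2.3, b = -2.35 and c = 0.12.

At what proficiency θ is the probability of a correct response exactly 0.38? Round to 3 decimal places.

P(θ) = c + (1 − c) · 1 / (1 + exp(−a(θ − b)))
Remove guessing floor: (0.38 − 0.12)/(1 − 0.12) = 0.2955
logit = ln(0.2955/0.7045) = -0.8690
θ = b + logit/(a) = -2.35 + (-0.8690)/2.3000 = -2.7278

-2.728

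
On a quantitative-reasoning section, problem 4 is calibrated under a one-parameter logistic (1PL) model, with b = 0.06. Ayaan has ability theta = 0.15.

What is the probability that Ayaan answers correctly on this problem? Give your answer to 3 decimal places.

P(theta) = 1 / (1 + exp(−(theta − b)))
Exponent: (0.15 − 0.06) = 0.0900
1/(1 + e^{-0.0900}) = 0.5225
P = 0.5225

0.522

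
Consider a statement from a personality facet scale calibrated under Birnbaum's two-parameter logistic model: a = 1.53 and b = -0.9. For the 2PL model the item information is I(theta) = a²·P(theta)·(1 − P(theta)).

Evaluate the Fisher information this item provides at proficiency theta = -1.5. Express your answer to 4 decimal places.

0.4774

P = 1/(1+e^{0.9180}) = 0.2854
P(1−P) = 0.2854 × 0.7146 = 0.2039
I = a² × P(1−P) = 1.53² × 0.2039 = 0.47738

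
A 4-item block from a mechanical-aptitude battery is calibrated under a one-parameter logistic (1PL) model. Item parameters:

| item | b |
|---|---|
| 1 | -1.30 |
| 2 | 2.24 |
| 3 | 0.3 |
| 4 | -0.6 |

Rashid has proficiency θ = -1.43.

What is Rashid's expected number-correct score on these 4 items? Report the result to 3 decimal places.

P(θ) = 1 / (1 + exp(−(θ − b)))
P_1 = 1/(1+e^{0.1300}) = 0.4675
P_2 = 1/(1+e^{3.6700}) = 0.0248
P_3 = 1/(1+e^{1.7300}) = 0.1506
P_4 = 1/(1+e^{0.8300}) = 0.3036
E[score] = 0.4675 + 0.0248 + 0.1506 + 0.3036 = 0.9466

0.947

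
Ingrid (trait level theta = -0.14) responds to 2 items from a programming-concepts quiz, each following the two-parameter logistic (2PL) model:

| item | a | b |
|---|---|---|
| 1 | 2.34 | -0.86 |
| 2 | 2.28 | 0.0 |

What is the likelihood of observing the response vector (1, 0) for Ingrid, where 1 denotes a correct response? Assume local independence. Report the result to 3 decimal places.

P(theta) = 1 / (1 + exp(−a(theta − b)))
P_1 = 1/(1+e^{-1.6848}) = 0.8435
P_2 = 1/(1+e^{0.3192}) = 0.4209
L = P_1 × (1−P_2) = 0.8435 × 0.5791 = 0.48852

0.489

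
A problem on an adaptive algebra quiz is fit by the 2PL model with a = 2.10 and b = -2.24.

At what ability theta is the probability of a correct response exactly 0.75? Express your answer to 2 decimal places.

P(theta) = 1 / (1 + exp(−a(theta − b)))
logit = ln(0.7500/0.2500) = 1.0986
theta = b + logit/(a) = -2.24 + 1.0986/2.1000 = -1.7169

-1.72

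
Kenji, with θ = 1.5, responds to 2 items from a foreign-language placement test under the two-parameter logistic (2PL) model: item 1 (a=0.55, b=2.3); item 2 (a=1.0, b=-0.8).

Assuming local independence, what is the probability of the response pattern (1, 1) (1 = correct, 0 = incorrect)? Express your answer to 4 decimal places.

P(θ) = 1 / (1 + exp(−a(θ − b)))
P_1 = 1/(1+e^{0.4400}) = 0.3917
P_2 = 1/(1+e^{-2.3000}) = 0.9089
L = P_1 × P_2 = 0.3917 × 0.9089 = 0.35604

0.3560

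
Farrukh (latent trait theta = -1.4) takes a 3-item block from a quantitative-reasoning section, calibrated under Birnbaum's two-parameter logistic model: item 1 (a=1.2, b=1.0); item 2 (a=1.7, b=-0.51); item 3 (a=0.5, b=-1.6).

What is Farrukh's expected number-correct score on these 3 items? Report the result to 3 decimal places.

P(theta) = 1 / (1 + exp(−a(theta − b)))
P_1 = 1/(1+e^{2.8800}) = 0.0532
P_2 = 1/(1+e^{1.5130}) = 0.1805
P_3 = 1/(1+e^{-0.1000}) = 0.5250
E[score] = 0.0532 + 0.1805 + 0.5250 = 0.7586

0.759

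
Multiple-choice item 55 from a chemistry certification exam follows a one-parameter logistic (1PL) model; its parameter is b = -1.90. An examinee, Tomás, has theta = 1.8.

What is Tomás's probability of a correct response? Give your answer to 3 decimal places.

0.976

P(theta) = 1 / (1 + exp(−(theta − b)))
Exponent: (1.8 − (-1.90)) = 3.7000
1/(1 + e^{-3.7000}) = 0.9759
P = 0.9759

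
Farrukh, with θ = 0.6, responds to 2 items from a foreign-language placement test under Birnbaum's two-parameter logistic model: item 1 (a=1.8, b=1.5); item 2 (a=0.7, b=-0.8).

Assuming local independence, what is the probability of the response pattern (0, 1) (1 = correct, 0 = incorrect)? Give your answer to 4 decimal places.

0.6070

P(θ) = 1 / (1 + exp(−a(θ − b)))
P_1 = 1/(1+e^{1.6200}) = 0.1652
P_2 = 1/(1+e^{-0.9800}) = 0.7271
L = (1−P_1) × P_2 = 0.8348 × 0.7271 = 0.60699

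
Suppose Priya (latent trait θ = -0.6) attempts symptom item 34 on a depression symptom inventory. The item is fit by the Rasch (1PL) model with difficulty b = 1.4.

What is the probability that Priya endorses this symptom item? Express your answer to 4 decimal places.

0.1192

P(θ) = 1 / (1 + exp(−(θ − b)))
Exponent: (-0.6 − 1.4) = -2.0000
1/(1 + e^{2.0000}) = 0.1192
P = 0.1192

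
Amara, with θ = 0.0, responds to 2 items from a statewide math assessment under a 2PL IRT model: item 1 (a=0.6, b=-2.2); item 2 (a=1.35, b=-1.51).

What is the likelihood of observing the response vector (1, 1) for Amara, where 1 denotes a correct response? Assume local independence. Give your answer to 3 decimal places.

P(θ) = 1 / (1 + exp(−a(θ − b)))
P_1 = 1/(1+e^{-1.3200}) = 0.7892
P_2 = 1/(1+e^{-2.0385}) = 0.8848
L = P_1 × P_2 = 0.7892 × 0.8848 = 0.69825

0.698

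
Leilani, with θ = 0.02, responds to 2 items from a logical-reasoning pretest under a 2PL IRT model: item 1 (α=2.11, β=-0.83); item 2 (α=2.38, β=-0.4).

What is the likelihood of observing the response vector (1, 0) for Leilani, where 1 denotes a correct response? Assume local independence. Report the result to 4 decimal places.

0.2306

P(θ) = 1 / (1 + exp(−α(θ − β)))
P_1 = 1/(1+e^{-1.7935}) = 0.8574
P_2 = 1/(1+e^{-0.9996}) = 0.7310
L = P_1 × (1−P_2) = 0.8574 × 0.2690 = 0.23065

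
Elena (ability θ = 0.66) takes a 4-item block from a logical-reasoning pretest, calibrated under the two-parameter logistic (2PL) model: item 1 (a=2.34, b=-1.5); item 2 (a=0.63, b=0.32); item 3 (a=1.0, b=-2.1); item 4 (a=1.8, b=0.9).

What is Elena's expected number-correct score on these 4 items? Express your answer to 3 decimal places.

2.881

P(θ) = 1 / (1 + exp(−a(θ − b)))
P_1 = 1/(1+e^{-5.0544}) = 0.9937
P_2 = 1/(1+e^{-0.2142}) = 0.5533
P_3 = 1/(1+e^{-2.7600}) = 0.9405
P_4 = 1/(1+e^{0.4320}) = 0.3936
E[score] = 0.9937 + 0.5533 + 0.9405 + 0.3936 = 2.8811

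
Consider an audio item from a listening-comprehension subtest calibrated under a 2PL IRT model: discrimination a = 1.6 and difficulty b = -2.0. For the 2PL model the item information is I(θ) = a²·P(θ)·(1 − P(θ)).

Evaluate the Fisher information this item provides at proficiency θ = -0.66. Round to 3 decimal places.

0.240

P = 1/(1+e^{-2.1440}) = 0.8951
P(1−P) = 0.8951 × 0.1049 = 0.0939
I = a² × P(1−P) = 1.6² × 0.0939 = 0.24036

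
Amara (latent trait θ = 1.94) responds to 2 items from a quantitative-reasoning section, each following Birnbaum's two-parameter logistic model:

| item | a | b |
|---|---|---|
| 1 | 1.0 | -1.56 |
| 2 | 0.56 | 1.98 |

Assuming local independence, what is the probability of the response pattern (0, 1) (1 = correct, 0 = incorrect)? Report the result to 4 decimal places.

P(θ) = 1 / (1 + exp(−a(θ − b)))
P_1 = 1/(1+e^{-3.5000}) = 0.9707
P_2 = 1/(1+e^{0.0224}) = 0.4944
L = (1−P_1) × P_2 = 0.0293 × 0.4944 = 0.01449

0.0145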